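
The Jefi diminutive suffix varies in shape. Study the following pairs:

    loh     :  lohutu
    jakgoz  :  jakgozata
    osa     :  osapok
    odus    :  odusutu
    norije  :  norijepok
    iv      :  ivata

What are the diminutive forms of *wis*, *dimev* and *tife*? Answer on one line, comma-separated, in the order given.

wisutu, dimevata, tifepok

The pattern is voicing of the final sound: -utu when the stem ends in a voiceless consonant (*loh*, *odus*); -ata when the stem ends in a voiced consonant (*jakgoz*, *iv*); -pok when the stem ends in a vowel (*osa*, *norije*).
Since the final sound of *wis* is /s/ (a voiceless consonant), it takes -utu, giving *wisutu*.
The final sound of *dimev* is /v/, which is a voiced consonant, so the suffix is -ata, giving *dimevata*.
*tife* — final sound /e/ (a vowel) → -pok → *tifepok*.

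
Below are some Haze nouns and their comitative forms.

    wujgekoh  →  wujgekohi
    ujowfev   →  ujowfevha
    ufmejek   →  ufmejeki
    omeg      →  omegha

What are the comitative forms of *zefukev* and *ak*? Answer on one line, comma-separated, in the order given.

zefukevha, aki

The alternation tracks the final consonant of the stem — -i when the stem ends in a voiceless consonant (*wujgekoh*, *ufmejek*); -ha when the stem ends in a voiced consonant (*ujowfev*, *omeg*).
The final consonant of *zefukev* is /v/, which is voiced, so the suffix is -ha, giving *zefukevha*.
The final consonant of *ak* is /k/, which is voiceless, so the suffix is -i, giving *aki*.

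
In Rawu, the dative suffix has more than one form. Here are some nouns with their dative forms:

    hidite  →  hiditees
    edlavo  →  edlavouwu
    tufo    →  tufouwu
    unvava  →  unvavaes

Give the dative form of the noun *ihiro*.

The alternation tracks the last vowel of the stem — -uwu when the last vowel of the stem is a rounded vowel (*edlavo*, *tufo*); -es when the last vowel of the stem is an unrounded vowel (*hidite*, *unvava*).
Since the last vowel of *ihiro* is /o/ (a rounded vowel), it takes -uwu, giving *ihirouwu*.

ihirouwu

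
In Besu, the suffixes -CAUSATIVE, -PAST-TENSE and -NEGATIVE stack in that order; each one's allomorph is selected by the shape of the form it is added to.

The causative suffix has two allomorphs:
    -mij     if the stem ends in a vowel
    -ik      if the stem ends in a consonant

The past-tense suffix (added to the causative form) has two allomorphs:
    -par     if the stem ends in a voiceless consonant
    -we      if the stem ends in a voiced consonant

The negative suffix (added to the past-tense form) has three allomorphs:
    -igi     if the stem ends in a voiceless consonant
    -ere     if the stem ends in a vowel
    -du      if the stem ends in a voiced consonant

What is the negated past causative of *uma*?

umamijweere

*uma*: final sound = /a/, a vowel → -mij → *umamij*.
Since the final consonant of the causative form *umamij* is /j/ (voiced), it takes -we, giving *umamijwe*.
Since the final sound of the past-tense form *umamijwe* is /e/ (a vowel), it takes -ere, giving *umamijweere*.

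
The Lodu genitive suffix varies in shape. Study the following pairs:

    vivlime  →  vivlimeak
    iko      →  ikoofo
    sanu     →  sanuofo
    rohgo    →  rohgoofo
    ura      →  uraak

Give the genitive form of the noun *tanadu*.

tanaduofo

Looking at the last vowel of each stem: -ofo when the last vowel of the stem is a rounded vowel (*iko*, *sanu*, *rohgo*); -ak when the last vowel of the stem is an unrounded vowel (*vivlime*, *ura*).
Since the last vowel of *tanadu* is /u/ (a rounded vowel), it takes -ofo, giving *tanaduofo*.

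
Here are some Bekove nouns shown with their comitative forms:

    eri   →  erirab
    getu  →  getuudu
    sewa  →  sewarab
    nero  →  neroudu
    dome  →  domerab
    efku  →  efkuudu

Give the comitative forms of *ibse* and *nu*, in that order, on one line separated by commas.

The alternation tracks the last vowel of the stem — -udu when the last vowel of the stem is a rounded vowel (*getu*, *nero*, *efku*); -rab when the last vowel of the stem is an unrounded vowel (*eri*, *sewa*, *dome*).
Since the last vowel of *ibse* is /e/ (an unrounded vowel), it takes -rab, giving *ibserab*.
*nu*: last vowel = /u/, a rounded vowel → -udu → *nuudu*.

ibserab, nuudu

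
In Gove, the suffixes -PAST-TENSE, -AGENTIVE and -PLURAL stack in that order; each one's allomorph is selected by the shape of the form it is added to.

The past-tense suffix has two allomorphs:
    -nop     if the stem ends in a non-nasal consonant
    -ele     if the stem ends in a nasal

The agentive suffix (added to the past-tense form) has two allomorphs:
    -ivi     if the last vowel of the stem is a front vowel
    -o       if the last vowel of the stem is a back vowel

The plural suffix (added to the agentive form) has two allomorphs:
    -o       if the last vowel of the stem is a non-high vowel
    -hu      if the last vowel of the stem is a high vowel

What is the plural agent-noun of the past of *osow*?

*osow* — final consonant /w/ (non-nasal) → -nop → *osownop*.
The last vowel of the past-tense form *osownop* is /o/, which is a back vowel, so the agentive suffix is -o, giving *osownopo*.
Since the last vowel of the agentive form *osownopo* is /o/ (a non-high vowel), it takes -o, giving *osownopoo*.

osownopoo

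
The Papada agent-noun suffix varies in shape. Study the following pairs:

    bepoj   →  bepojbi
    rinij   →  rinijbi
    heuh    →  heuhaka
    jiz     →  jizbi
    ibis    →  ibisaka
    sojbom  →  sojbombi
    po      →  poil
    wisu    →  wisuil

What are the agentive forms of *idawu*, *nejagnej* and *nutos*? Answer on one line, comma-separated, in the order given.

idawuil, nejagnejbi, nutosaka

The suffix is conditioned by the final sound: -aka when the stem ends in a voiceless consonant (*heuh*, *ibis*); -bi when the stem ends in a voiced consonant (*bepoj*, *rinij*, *jiz*, *sojbom*); -il when the stem ends in a vowel (*po*, *wisu*).
*idawu*: final sound = /u/, a vowel → -il → *idawuil*.
*nejagnej*: final sound = /j/, a voiced consonant → -bi → *nejagnejbi*.
The final sound of *nutos* is /s/, which is a voiceless consonant, so the suffix is -aka, giving *nutosaka*.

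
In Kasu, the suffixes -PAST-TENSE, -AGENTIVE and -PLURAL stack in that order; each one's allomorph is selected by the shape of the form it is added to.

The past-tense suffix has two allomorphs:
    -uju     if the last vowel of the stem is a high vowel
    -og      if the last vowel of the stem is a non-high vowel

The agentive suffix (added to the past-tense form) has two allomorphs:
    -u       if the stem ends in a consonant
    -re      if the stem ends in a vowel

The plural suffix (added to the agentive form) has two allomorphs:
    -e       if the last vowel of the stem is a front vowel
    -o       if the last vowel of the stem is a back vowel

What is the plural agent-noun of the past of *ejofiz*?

ejofizujuree

The last vowel of *ejofiz* is /i/, which is a high vowel, so the past-tense suffix is -uju, giving *ejofizuju*.
Since the final sound of the past-tense form *ejofizuju* is /u/ (a vowel), it takes -re, giving *ejofizujure*.
The agentive form *ejofizujure* — last vowel /e/ (a front vowel) → -e → *ejofizujuree*.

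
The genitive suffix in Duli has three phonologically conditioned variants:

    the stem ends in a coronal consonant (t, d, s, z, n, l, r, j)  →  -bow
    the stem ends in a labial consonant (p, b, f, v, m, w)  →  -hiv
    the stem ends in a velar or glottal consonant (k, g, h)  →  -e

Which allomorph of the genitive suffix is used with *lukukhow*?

*lukukhow*: final consonant = /w/, labial → -hiv.

-hiv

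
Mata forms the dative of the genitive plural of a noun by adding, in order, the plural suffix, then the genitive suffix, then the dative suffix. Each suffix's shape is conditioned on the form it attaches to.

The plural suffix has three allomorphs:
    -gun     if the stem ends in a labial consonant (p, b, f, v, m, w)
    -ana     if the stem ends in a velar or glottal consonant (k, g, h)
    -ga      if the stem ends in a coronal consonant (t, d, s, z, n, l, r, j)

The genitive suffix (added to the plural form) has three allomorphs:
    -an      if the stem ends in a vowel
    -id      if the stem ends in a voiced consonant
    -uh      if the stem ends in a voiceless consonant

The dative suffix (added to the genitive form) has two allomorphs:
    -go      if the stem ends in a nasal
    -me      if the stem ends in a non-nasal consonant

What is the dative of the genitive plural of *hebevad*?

hebevadgaango

The final consonant of *hebevad* is /d/, which is coronal, so the plural suffix is -ga, giving *hebevadga*.
The final sound of the plural form *hebevadga* is /a/, which is a vowel, so the genitive suffix is -an, giving *hebevadgaan*.
Since the final consonant of the genitive form *hebevadgaan* is /n/ (a nasal), it takes -go, giving *hebevadgaango*.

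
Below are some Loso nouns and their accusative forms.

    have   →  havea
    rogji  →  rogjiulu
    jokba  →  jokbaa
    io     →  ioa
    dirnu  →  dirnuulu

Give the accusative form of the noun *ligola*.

ligolaa

The suffix is conditioned by the last vowel: -ulu when the last vowel of the stem is a high vowel (*rogji*, *dirnu*); -a when the last vowel of the stem is a non-high vowel (*have*, *jokba*, *io*).
*ligola*: last vowel = /a/, a non-high vowel → -a → *ligolaa*.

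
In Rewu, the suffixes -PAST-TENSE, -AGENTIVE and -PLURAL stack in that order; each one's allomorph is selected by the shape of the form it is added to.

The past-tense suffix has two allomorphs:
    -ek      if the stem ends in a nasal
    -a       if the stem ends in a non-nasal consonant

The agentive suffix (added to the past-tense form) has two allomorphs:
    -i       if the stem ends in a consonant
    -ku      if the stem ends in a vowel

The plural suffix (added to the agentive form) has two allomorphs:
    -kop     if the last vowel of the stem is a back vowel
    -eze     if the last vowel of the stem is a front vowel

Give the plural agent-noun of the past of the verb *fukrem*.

fukremekieze

The final consonant of *fukrem* is /m/, which is a nasal, so the past-tense suffix is -ek, giving *fukremek*.
Since the final sound of the past-tense form *fukremek* is /k/ (a consonant), it takes -i, giving *fukremeki*.
The last vowel of the agentive form *fukremeki* is /i/, which is a front vowel, so the plural suffix is -eze, giving *fukremekieze*.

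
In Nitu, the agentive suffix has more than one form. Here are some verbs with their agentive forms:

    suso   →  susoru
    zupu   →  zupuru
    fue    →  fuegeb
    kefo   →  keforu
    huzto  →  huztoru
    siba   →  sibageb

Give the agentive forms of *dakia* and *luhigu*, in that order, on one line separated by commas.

dakiageb, luhiguru

The pattern is rounding harmony: -ru when the last vowel of the stem is a rounded vowel (*suso*, *zupu*, *kefo*, *huzto*); -geb when the last vowel of the stem is an unrounded vowel (*fue*, *siba*).
Since the last vowel of *dakia* is /a/ (an unrounded vowel), it takes -geb, giving *dakiageb*.
Since the last vowel of *luhigu* is /u/ (a rounded vowel), it takes -ru, giving *luhiguru*.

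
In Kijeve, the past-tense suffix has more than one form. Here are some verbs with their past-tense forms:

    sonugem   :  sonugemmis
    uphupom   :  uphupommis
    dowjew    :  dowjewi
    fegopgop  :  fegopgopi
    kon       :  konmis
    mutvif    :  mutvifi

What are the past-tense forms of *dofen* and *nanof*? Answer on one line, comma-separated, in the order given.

dofenmis, nanofi

Looking at the final consonant of each stem: -mis when the stem ends in a nasal (*sonugem*, *uphupom*, *kon*); -i when the stem ends in a non-nasal consonant (*dowjew*, *fegopgop*, *mutvif*).
*dofen* — final consonant /n/ (a nasal) → -mis → *dofenmis*.
*nanof*: final consonant = /f/, non-nasal → -i → *nanofi*.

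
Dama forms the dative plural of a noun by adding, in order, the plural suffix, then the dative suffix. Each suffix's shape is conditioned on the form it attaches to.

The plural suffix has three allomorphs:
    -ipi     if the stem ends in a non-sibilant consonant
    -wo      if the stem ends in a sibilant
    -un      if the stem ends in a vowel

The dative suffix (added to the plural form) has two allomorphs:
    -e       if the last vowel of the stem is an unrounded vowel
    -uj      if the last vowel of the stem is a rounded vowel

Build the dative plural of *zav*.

zavipie

*zav*: final sound = /v/, a non-sibilant consonant → -ipi → *zavipi*.
Since the last vowel of the plural form *zavipi* is /i/ (an unrounded vowel), it takes -e, giving *zavipie*.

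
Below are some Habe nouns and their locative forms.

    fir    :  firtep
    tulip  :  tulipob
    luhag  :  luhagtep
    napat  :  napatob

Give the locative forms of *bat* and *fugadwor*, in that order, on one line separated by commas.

The suffix is conditioned by the final consonant: -ob when the stem ends in a voiceless consonant (*tulip*, *napat*); -tep when the stem ends in a voiced consonant (*fir*, *luhag*).
*bat*: final consonant = /t/, voiceless → -ob → *batob*.
The final consonant of *fugadwor* is /r/, which is voiced, so the suffix is -tep, giving *fugadwortep*.

batob, fugadwortep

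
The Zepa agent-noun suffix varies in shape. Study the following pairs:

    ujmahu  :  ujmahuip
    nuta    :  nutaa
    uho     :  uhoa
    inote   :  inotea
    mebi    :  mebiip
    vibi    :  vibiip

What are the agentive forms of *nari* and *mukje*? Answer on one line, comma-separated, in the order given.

nariip, mukjea

The pattern is height harmony: -ip when the last vowel of the stem is a high vowel (*ujmahu*, *mebi*, *vibi*); -a when the last vowel of the stem is a non-high vowel (*nuta*, *uho*, *inote*).
*nari*: last vowel = /i/, a high vowel → -ip → *nariip*.
*mukje*: last vowel = /e/, a non-high vowel → -a → *mukjea*.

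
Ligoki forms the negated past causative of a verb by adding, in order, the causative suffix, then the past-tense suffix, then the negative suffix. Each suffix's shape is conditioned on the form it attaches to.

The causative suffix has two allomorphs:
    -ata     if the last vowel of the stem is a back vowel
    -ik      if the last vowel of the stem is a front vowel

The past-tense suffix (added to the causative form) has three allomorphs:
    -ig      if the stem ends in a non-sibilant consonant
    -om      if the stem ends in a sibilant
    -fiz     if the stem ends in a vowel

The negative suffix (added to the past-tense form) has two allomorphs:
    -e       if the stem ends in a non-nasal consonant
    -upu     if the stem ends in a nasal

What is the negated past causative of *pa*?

*pa*: last vowel = /a/, a back vowel → -ata → *paata*.
Since the final sound of the causative form *paata* is /a/ (a vowel), it takes -fiz, giving *paatafiz*.
The past-tense form *paatafiz*: final consonant = /z/, non-nasal → -e → *paatafize*.

paatafize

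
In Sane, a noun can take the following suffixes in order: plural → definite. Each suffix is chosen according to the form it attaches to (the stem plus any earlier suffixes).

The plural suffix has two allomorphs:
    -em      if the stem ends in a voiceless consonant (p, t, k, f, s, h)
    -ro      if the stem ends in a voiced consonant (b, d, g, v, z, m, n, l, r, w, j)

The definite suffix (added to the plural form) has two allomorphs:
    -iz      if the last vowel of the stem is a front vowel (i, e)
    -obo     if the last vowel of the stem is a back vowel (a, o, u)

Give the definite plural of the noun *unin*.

uninroobo

*unin* — final consonant /n/ (voiced) → -ro → *uninro*.
Since the last vowel of the plural form *uninro* is /o/ (a back vowel), it takes -obo, giving *uninroobo*.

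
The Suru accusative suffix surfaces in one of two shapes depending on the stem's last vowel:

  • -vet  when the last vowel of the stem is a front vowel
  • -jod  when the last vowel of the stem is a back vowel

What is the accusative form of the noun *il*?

ilvet

*il*: last vowel = /i/, a front vowel → -vet → *ilvet*.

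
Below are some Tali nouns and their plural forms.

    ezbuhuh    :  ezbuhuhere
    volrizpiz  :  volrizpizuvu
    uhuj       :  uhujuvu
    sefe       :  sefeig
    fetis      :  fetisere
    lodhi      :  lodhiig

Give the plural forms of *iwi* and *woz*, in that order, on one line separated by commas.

iwiig, wozuvu

The pattern is voicing of the final sound: -ere when the stem ends in a voiceless consonant (*ezbuhuh*, *fetis*); -uvu when the stem ends in a voiced consonant (*volrizpiz*, *uhuj*); -ig when the stem ends in a vowel (*sefe*, *lodhi*).
*iwi*: final sound = /i/, a vowel → -ig → *iwiig*.
*woz* — final sound /z/ (a voiced consonant) → -uvu → *wozuvu*.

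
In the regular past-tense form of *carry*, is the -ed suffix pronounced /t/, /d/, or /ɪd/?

The stem *carry* ends in a voiced sound other than /d/.
The -ed suffix is realized as /ɪd/ after /t, d/; as /t/ after other voiceless consonants; and as /d/ after other voiced sounds.
So -ed on *carry* is pronounced /d/.

/d/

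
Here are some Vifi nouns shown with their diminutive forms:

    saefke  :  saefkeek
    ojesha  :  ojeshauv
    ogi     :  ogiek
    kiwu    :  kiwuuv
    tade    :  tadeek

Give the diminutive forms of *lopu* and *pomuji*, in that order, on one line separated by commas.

The alternation tracks the last vowel of the stem — -ek when the last vowel of the stem is a front vowel (*saefke*, *ogi*, *tade*); -uv when the last vowel of the stem is a back vowel (*ojesha*, *kiwu*).
The last vowel of *lopu* is /u/, which is a back vowel, so the suffix is -uv, giving *lopuuv*.
*pomuji* — last vowel /i/ (a front vowel) → -ek → *pomujiek*.

lopuuv, pomujiek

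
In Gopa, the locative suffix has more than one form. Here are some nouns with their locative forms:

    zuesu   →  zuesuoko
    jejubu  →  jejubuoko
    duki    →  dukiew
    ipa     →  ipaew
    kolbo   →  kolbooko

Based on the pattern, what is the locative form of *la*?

The suffix is conditioned by the last vowel: -oko when the last vowel of the stem is a rounded vowel (*zuesu*, *jejubu*, *kolbo*); -ew when the last vowel of the stem is an unrounded vowel (*duki*, *ipa*).
Since the last vowel of *la* is /a/ (an unrounded vowel), it takes -ew, giving *laew*.

laew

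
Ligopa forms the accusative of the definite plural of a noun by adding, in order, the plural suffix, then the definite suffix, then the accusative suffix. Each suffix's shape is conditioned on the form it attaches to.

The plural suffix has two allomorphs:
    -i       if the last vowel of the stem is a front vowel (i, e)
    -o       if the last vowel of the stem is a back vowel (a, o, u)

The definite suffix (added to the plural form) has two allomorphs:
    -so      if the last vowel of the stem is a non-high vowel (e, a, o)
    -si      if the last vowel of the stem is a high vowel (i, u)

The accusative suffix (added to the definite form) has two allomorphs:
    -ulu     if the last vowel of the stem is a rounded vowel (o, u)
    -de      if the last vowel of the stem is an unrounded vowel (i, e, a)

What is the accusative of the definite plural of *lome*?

lomeiside

*lome*: last vowel = /e/, a front vowel → -i → *lomei*.
The last vowel of the plural form *lomei* is /i/, which is a high vowel, so the definite suffix is -si, giving *lomeisi*.
The definite form *lomeisi* — last vowel /i/ (an unrounded vowel) → -de → *lomeiside*.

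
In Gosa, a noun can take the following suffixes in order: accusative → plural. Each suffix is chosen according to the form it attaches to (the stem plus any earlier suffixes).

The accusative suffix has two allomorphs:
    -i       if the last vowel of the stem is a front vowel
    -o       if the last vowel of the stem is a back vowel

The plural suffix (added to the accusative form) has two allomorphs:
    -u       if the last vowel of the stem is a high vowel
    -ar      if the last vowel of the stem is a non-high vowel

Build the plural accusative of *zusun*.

zusunoar

Since the last vowel of *zusun* is /u/ (a back vowel), it takes -o, giving *zusuno*.
Since the last vowel of the accusative form *zusuno* is /o/ (a non-high vowel), it takes -ar, giving *zusunoar*.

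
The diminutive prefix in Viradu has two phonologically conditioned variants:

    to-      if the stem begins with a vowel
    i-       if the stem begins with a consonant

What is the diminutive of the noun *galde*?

The first sound of *galde* is /g/, which is a consonant, so the prefix is i-, giving *igalde*.

igalde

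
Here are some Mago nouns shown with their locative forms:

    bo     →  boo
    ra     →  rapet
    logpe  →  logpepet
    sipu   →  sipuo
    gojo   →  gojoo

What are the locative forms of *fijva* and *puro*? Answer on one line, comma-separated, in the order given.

fijvapet, puroo

The alternation tracks the last vowel of the stem — -o when the last vowel of the stem is a rounded vowel (*bo*, *sipu*, *gojo*); -pet when the last vowel of the stem is an unrounded vowel (*ra*, *logpe*).
Since the last vowel of *fijva* is /a/ (an unrounded vowel), it takes -pet, giving *fijvapet*.
*puro*: last vowel = /o/, a rounded vowel → -o → *puroo*.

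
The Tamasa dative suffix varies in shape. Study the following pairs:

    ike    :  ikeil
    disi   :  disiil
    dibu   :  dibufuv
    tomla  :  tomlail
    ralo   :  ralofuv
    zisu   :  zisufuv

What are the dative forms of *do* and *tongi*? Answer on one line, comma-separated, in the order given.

The pattern is rounding harmony: -fuv when the last vowel of the stem is a rounded vowel (*dibu*, *ralo*, *zisu*); -il when the last vowel of the stem is an unrounded vowel (*ike*, *disi*, *tomla*).
The last vowel of *do* is /o/, which is a rounded vowel, so the suffix is -fuv, giving *dofuv*.
The last vowel of *tongi* is /i/, which is an unrounded vowel, so the suffix is -il, giving *tongiil*.

dofuv, tongiil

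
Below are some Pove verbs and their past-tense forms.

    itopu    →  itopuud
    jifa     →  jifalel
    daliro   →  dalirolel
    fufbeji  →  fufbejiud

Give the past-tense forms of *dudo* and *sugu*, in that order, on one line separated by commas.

dudolel, suguud

The suffix is conditioned by the last vowel: -ud when the last vowel of the stem is a high vowel (*itopu*, *fufbeji*); -lel when the last vowel of the stem is a non-high vowel (*jifa*, *daliro*).
*dudo* — last vowel /o/ (a non-high vowel) → -lel → *dudolel*.
The last vowel of *sugu* is /u/, which is a high vowel, so the suffix is -ud, giving *suguud*.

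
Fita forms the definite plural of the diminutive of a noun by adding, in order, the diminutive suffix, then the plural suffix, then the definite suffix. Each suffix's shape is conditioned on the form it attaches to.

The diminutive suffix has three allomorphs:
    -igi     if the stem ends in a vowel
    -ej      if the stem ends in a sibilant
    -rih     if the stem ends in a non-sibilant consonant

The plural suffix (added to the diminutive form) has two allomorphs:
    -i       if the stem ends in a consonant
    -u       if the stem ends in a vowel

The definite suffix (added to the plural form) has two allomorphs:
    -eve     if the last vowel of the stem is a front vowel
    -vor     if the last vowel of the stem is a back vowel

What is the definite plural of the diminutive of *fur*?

furrihieve

*fur*: final sound = /r/, a non-sibilant consonant → -rih → *furrih*.
The diminutive form *furrih*: final sound = /h/, a consonant → -i → *furrihi*.
The last vowel of the plural form *furrihi* is /i/, which is a front vowel, so the definite suffix is -eve, giving *furrihieve*.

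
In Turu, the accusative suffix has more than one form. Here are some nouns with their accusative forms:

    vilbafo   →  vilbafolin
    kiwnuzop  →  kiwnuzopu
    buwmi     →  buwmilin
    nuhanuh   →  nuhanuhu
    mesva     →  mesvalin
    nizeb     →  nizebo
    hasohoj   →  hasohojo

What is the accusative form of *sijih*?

sijihu

The alternation tracks the final sound of the stem — -u when the stem ends in a voiceless consonant (*kiwnuzop*, *nuhanuh*); -o when the stem ends in a voiced consonant (*nizeb*, *hasohoj*); -lin when the stem ends in a vowel (*vilbafo*, *buwmi*, *mesva*).
*sijih*: final sound = /h/, a voiceless consonant → -u → *sijihu*.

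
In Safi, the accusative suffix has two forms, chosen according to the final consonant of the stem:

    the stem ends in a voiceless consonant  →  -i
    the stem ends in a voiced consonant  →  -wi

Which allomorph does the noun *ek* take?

The final consonant of *ek* is /k/, which is voiceless, so the suffix is -i.

-i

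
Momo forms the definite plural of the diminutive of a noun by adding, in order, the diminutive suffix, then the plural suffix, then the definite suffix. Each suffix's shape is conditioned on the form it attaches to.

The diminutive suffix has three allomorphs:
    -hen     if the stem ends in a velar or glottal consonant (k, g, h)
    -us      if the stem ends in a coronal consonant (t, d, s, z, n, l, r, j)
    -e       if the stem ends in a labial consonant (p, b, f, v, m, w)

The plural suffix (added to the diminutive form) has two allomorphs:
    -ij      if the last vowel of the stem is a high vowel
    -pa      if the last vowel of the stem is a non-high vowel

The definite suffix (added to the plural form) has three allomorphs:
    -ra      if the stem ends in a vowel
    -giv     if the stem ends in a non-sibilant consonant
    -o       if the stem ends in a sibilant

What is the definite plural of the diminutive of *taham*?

The final consonant of *taham* is /m/, which is labial, so the diminutive suffix is -e, giving *tahame*.
The last vowel of the diminutive form *tahame* is /e/, which is a non-high vowel, so the plural suffix is -pa, giving *tahamepa*.
Since the final sound of the plural form *tahamepa* is /a/ (a vowel), it takes -ra, giving *tahamepara*.

tahamepara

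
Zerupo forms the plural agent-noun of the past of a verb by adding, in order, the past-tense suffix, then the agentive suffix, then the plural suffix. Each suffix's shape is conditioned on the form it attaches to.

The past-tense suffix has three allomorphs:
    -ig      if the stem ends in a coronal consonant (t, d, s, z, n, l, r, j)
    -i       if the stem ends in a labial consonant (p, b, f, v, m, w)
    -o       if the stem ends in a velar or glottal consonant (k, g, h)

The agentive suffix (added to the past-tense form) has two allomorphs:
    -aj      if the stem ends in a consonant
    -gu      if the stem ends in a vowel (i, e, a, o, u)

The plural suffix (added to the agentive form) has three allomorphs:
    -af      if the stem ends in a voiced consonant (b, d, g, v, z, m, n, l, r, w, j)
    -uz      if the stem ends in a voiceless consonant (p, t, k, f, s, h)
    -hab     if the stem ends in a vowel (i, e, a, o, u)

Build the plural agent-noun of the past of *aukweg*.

Since the final consonant of *aukweg* is /g/ (velar/glottal), it takes -o, giving *aukwego*.
Since the final sound of the past-tense form *aukwego* is /o/ (a vowel), it takes -gu, giving *aukwegogu*.
The final sound of the agentive form *aukwegogu* is /u/, which is a vowel, so the plural suffix is -hab, giving *aukwegoguhab*.

aukwegoguhab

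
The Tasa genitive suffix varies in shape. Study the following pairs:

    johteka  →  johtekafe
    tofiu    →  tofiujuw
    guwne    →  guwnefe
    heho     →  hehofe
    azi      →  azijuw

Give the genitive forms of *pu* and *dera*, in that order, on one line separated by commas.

Looking at the last vowel of each stem: -juw when the last vowel of the stem is a high vowel (*tofiu*, *azi*); -fe when the last vowel of the stem is a non-high vowel (*johteka*, *guwne*, *heho*).
Since the last vowel of *pu* is /u/ (a high vowel), it takes -juw, giving *pujuw*.
*dera*: last vowel = /a/, a non-high vowel → -fe → *derafe*.

pujuw, derafe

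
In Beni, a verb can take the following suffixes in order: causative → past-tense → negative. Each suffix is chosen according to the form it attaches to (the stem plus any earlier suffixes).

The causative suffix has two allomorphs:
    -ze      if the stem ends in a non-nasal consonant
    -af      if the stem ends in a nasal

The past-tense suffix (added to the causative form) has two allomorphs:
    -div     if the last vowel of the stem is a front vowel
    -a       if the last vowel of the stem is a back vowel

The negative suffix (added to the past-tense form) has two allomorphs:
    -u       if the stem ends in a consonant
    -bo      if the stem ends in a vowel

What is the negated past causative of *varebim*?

varebimafabo

*varebim*: final consonant = /m/, a nasal → -af → *varebimaf*.
The last vowel of the causative form *varebimaf* is /a/, which is a back vowel, so the past-tense suffix is -a, giving *varebimafa*.
The past-tense form *varebimafa*: final sound = /a/, a vowel → -bo → *varebimafabo*.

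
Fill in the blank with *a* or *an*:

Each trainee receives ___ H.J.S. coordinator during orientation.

an

The indefinite article is chosen by the initial *sound* of the following word, not its spelling.
The initialism *H.J.S.* is read letter by letter; the first letter, H, is pronounced /eɪtʃ/, which begins with a vowel sound.
So the article is *an*: Each trainee receives an H.J.S. coordinator during orientation.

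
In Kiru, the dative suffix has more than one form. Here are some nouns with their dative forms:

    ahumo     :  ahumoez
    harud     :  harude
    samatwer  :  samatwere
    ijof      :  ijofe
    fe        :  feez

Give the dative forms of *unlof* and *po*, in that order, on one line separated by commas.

The alternation tracks the final sound of the stem — -e when the stem ends in a consonant (*harud*, *samatwer*, *ijof*); -ez when the stem ends in a vowel (*ahumo*, *fe*).
The final sound of *unlof* is /f/, which is a consonant, so the suffix is -e, giving *unlofe*.
The final sound of *po* is /o/, which is a vowel, so the suffix is -ez, giving *poez*.

unlofe, poez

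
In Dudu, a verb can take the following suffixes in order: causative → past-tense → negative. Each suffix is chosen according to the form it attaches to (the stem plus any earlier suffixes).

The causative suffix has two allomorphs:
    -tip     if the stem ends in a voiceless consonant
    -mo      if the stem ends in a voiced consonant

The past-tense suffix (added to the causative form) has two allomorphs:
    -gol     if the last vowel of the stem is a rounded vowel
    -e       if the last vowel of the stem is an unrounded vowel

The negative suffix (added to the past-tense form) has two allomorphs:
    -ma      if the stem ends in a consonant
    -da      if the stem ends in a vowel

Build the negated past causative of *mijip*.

mijiptipeda

*mijip* — final consonant /p/ (voiceless) → -tip → *mijiptip*.
The causative form *mijiptip*: last vowel = /i/, an unrounded vowel → -e → *mijiptipe*.
The final sound of the past-tense form *mijiptipe* is /e/, which is a vowel, so the negative suffix is -da, giving *mijiptipeda*.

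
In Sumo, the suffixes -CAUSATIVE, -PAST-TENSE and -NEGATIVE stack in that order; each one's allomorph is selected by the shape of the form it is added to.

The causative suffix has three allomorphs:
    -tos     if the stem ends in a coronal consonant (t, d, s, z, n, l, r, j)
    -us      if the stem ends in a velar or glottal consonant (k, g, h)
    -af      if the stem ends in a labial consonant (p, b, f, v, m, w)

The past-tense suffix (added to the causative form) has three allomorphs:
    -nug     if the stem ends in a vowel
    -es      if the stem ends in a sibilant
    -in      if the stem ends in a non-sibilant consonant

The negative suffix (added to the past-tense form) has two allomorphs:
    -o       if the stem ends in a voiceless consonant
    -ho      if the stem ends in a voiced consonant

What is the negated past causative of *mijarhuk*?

mijarhukuseso

Since the final consonant of *mijarhuk* is /k/ (velar/glottal), it takes -us, giving *mijarhukus*.
The final sound of the causative form *mijarhukus* is /s/, which is a sibilant, so the past-tense suffix is -es, giving *mijarhukuses*.
The past-tense form *mijarhukuses* — final consonant /s/ (voiceless) → -o → *mijarhukuseso*.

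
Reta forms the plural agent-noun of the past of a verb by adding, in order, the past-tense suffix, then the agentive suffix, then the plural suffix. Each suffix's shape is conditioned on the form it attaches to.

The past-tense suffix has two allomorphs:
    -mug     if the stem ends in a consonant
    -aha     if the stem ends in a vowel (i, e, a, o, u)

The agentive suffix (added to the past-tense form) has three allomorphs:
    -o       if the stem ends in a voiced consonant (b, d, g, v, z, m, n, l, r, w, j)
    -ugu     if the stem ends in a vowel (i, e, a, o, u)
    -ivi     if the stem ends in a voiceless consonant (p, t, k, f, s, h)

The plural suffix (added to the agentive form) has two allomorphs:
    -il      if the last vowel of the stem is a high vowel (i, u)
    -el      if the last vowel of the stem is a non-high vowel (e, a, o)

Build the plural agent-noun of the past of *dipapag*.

dipapagmugoel

*dipapag*: final sound = /g/, a consonant → -mug → *dipapagmug*.
Since the final sound of the past-tense form *dipapagmug* is /g/ (a voiced consonant), it takes -o, giving *dipapagmugo*.
The agentive form *dipapagmugo* — last vowel /o/ (a non-high vowel) → -el → *dipapagmugoel*.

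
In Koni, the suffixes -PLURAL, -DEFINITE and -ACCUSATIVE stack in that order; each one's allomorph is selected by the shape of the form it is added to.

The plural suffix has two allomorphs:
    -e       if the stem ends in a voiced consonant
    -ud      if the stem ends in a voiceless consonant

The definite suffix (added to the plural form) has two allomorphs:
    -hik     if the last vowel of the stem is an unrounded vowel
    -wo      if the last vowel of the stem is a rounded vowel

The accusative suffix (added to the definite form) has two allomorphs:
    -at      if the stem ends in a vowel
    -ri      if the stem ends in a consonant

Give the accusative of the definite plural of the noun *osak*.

The final consonant of *osak* is /k/, which is voiceless, so the plural suffix is -ud, giving *osakud*.
The plural form *osakud*: last vowel = /u/, a rounded vowel → -wo → *osakudwo*.
The definite form *osakudwo* — final sound /o/ (a vowel) → -at → *osakudwoat*.

osakudwoat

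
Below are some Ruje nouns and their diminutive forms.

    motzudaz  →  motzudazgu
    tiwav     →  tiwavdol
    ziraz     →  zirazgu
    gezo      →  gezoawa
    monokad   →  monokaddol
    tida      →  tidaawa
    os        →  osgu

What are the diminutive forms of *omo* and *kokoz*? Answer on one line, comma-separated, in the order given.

omoawa, kokozgu

The pattern is sibilance of the final sound: -gu when the stem ends in a sibilant (*motzudaz*, *ziraz*, *os*); -dol when the stem ends in a non-sibilant consonant (*tiwav*, *monokad*); -awa when the stem ends in a vowel (*gezo*, *tida*).
The final sound of *omo* is /o/, which is a vowel, so the suffix is -awa, giving *omoawa*.
*kokoz* — final sound /z/ (a sibilant) → -gu → *kokozgu*.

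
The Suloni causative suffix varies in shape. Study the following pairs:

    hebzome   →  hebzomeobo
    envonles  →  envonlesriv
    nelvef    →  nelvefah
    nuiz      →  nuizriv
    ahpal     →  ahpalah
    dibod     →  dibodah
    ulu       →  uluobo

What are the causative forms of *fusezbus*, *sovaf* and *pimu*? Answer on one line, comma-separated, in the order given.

The pattern is sibilance of the final sound: -riv when the stem ends in a sibilant (*envonles*, *nuiz*); -ah when the stem ends in a non-sibilant consonant (*nelvef*, *ahpal*, *dibod*); -obo when the stem ends in a vowel (*hebzome*, *ulu*).
*fusezbus*: final sound = /s/, a sibilant → -riv → *fusezbusriv*.
*sovaf*: final sound = /f/, a non-sibilant consonant → -ah → *sovafah*.
Since the final sound of *pimu* is /u/ (a vowel), it takes -obo, giving *pimuobo*.

fusezbusriv, sovafah, pimuobo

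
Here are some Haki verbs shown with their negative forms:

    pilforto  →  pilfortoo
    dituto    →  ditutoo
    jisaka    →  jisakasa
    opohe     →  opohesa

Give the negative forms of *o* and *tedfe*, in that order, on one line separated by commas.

The alternation tracks the last vowel of the stem — -o when the last vowel of the stem is a rounded vowel (*pilforto*, *dituto*); -sa when the last vowel of the stem is an unrounded vowel (*jisaka*, *opohe*).
*o* — last vowel /o/ (a rounded vowel) → -o → *oo*.
*tedfe*: last vowel = /e/, an unrounded vowel → -sa → *tedfesa*.

oo, tedfesa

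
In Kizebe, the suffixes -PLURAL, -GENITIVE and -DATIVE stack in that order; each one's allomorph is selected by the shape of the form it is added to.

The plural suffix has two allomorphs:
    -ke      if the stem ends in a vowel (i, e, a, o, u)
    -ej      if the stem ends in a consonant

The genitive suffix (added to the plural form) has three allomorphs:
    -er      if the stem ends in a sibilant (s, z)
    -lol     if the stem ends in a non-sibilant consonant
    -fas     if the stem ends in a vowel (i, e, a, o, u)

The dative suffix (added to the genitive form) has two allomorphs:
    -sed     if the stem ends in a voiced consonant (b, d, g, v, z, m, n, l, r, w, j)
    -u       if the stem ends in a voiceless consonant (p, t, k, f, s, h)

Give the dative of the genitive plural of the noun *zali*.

zalikefasu

Since the final sound of *zali* is /i/ (a vowel), it takes -ke, giving *zalike*.
Since the final sound of the plural form *zalike* is /e/ (a vowel), it takes -fas, giving *zalikefas*.
The genitive form *zalikefas* — final consonant /s/ (voiceless) → -u → *zalikefasu*.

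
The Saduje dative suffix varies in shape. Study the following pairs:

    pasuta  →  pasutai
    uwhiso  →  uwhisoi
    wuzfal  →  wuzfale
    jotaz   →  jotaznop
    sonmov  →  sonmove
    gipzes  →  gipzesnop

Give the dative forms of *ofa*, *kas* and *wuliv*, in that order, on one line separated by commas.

ofai, kasnop, wulive

The pattern is sibilance of the final sound: -nop when the stem ends in a sibilant (*jotaz*, *gipzes*); -e when the stem ends in a non-sibilant consonant (*wuzfal*, *sonmov*); -i when the stem ends in a vowel (*pasuta*, *uwhiso*).
Since the final sound of *ofa* is /a/ (a vowel), it takes -i, giving *ofai*.
*kas*: final sound = /s/, a sibilant → -nop → *kasnop*.
Since the final sound of *wuliv* is /v/ (a non-sibilant consonant), it takes -e, giving *wulive*.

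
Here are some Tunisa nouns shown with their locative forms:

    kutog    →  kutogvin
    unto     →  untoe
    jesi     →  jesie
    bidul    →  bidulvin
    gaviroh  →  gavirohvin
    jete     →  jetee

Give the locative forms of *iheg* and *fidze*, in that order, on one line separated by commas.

The suffix is conditioned by the final sound: -vin when the stem ends in a consonant (*kutog*, *bidul*, *gaviroh*); -e when the stem ends in a vowel (*unto*, *jesi*, *jete*).
*iheg* — final sound /g/ (a consonant) → -vin → *ihegvin*.
Since the final sound of *fidze* is /e/ (a vowel), it takes -e, giving *fidzee*.

ihegvin, fidzee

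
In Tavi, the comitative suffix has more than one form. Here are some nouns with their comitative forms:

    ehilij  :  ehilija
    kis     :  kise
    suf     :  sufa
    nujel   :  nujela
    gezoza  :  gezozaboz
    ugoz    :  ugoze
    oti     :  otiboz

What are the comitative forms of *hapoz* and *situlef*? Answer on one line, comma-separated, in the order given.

hapoze, situlefa

The pattern is sibilance of the final sound: -e when the stem ends in a sibilant (*kis*, *ugoz*); -a when the stem ends in a non-sibilant consonant (*ehilij*, *suf*, *nujel*); -boz when the stem ends in a vowel (*gezoza*, *oti*).
The final sound of *hapoz* is /z/, which is a sibilant, so the suffix is -e, giving *hapoze*.
Since the final sound of *situlef* is /f/ (a non-sibilant consonant), it takes -a, giving *situlefa*.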